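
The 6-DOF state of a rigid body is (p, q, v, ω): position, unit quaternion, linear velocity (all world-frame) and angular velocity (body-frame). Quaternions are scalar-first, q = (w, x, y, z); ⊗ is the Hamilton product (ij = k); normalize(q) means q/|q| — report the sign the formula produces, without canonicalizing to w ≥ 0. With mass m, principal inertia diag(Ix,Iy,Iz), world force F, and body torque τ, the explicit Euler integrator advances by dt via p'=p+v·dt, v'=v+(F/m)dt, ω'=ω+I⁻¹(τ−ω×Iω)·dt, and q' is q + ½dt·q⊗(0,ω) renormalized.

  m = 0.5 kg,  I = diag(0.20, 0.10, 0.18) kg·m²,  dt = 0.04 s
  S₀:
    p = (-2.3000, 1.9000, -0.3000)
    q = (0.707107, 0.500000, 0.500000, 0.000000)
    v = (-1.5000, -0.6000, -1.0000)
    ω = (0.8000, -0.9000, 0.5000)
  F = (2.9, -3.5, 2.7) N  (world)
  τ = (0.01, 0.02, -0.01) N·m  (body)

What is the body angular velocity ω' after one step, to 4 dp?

α = I⁻¹(τ − ω×Iω) = (0.2300, 0.1200, -0.4556)
new body rate ω' = (0.8092, -0.8952, 0.4818)

ω' = (0.8092, -0.8952, 0.4818)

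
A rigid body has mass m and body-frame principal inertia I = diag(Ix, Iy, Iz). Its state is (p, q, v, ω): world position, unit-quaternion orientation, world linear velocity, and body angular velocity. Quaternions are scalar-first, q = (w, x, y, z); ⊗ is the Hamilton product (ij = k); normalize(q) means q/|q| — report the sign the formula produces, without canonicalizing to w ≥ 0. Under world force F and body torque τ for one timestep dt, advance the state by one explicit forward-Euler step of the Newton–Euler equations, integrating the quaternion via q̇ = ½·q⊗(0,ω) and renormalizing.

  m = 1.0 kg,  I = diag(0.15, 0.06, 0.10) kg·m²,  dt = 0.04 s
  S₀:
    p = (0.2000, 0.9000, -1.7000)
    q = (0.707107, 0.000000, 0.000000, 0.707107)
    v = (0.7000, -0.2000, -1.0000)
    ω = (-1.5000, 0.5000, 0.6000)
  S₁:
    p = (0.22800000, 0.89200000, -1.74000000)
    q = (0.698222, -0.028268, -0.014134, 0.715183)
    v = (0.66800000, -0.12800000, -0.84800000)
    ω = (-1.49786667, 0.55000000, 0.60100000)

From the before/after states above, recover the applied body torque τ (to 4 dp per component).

τ = (0.0200, 0.0300, 0.0700)

ω₁ − ω₀ = (0.00213333, 0.05000000, 0.00100000)
ω₀×(Iω₀) = (0.0120, -0.0450, 0.0675)
τ = I·(Δω/dt) + ω₀×(Iω₀) = (0.0200, 0.0300, 0.0700)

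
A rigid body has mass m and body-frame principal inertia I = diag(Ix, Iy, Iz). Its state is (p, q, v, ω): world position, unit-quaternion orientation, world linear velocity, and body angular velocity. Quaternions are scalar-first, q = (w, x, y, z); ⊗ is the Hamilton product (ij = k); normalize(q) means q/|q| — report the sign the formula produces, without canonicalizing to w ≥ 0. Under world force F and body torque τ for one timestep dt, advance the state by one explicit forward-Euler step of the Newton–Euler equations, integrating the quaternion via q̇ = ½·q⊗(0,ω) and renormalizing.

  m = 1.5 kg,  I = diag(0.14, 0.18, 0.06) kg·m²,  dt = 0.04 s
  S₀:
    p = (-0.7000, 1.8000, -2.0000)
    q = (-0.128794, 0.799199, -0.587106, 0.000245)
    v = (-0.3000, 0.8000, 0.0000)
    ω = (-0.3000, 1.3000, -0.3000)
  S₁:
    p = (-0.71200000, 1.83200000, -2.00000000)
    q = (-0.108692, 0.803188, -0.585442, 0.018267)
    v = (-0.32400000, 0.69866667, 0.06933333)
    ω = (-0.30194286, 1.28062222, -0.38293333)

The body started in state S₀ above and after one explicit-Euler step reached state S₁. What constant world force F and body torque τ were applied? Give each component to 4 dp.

ω₁ − ω₀ = (-0.00194286, -0.01937778, -0.08293333)
I·α + gyro = (0.0400, -0.0800, -0.1400)
v₁ − v₀ = (-0.02400000, -0.10133333, 0.06933333)
F = m·Δv/dt = (-0.9000, -3.8000, 2.6000)

F = (-0.9000, -3.8000, 2.6000)
τ = (0.0400, -0.0800, -0.1400)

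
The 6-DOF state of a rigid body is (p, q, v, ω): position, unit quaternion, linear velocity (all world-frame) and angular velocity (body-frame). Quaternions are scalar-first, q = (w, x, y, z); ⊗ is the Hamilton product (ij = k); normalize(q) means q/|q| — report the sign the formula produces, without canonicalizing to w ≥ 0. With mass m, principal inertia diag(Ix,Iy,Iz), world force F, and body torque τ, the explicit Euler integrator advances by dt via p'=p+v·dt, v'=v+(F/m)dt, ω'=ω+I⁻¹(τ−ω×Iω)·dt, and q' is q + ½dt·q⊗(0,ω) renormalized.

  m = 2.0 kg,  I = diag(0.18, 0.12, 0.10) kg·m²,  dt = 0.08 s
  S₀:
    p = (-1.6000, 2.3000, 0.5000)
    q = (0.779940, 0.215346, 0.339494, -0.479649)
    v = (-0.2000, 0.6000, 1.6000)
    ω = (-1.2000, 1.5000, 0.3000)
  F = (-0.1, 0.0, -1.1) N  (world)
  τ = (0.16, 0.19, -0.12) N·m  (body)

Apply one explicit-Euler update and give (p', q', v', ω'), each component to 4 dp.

linear accel F/m = (-0.0500, 0.0000, -0.5500)
new position p' = (-1.6160, 2.3480, 0.6280)
new velocity v' = (-0.2040, 0.6000, 1.5560)
ω×(Iω) gyroscopic = (-0.0090, -0.0288, 0.1080)
α = I⁻¹(τ − ω×Iω) = (0.9389, 1.8233, -2.2800)
ω + α·dt = (-1.1249, 1.6459, 0.1176)
q⊗(0,ω) = (-0.1069311, -0.1146063, 1.6808850, 0.9643938)
updated quaternion q' = (0.7733, 0.2101, 0.4055, -0.4397)

p' = (-1.6160, 2.3480, 0.6280)
q' = (0.7733, 0.2101, 0.4055, -0.4397)
v' = (-0.2040, 0.6000, 1.5560)
ω' = (-1.1249, 1.6459, 0.1176)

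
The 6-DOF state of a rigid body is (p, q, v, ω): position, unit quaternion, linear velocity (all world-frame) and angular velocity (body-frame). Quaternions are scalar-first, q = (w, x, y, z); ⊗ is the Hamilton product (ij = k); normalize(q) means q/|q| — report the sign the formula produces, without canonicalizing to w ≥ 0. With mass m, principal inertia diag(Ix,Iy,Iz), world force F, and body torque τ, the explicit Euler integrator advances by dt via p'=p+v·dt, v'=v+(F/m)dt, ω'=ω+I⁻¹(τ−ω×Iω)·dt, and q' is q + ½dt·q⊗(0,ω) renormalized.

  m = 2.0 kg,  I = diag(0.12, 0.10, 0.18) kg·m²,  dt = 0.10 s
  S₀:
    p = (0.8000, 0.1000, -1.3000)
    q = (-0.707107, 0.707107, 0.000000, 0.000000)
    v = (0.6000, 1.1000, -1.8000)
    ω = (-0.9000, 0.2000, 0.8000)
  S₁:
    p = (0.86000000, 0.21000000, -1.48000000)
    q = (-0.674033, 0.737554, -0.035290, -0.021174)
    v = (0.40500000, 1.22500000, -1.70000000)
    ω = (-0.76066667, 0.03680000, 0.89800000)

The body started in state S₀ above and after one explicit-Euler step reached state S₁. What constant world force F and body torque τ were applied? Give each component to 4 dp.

rate change Δω = (0.13933333, -0.16320000, 0.09800000)
I·α + gyro = (0.1800, -0.1200, 0.1800)
v₁ − v₀ = (-0.19500000, 0.12500000, 0.10000000)
applied force F = (-3.9000, 2.5000, 2.0000)

F = (-3.9000, 2.5000, 2.0000)
τ = (0.1800, -0.1200, 0.1800)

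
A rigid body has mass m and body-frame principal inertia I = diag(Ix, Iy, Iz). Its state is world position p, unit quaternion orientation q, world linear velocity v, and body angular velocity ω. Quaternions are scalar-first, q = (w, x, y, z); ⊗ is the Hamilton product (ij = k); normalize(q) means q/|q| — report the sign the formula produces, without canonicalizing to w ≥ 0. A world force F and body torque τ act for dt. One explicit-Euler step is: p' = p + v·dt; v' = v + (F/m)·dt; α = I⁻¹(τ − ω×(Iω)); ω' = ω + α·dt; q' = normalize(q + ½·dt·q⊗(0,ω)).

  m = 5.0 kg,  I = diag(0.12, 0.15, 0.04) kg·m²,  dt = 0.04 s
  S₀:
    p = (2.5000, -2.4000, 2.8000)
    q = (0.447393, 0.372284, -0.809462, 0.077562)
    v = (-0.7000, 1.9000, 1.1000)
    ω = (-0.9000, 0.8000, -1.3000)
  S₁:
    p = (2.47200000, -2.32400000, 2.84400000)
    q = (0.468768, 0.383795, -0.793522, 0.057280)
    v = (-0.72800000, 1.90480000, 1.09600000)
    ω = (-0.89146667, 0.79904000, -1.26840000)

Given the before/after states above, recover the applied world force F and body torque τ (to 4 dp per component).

Δω = ω₁−ω₀ = (0.00853333, -0.00096000, 0.03160000)
ω₀×(Iω₀) = (0.1144, 0.0936, -0.0216)
I·α + gyro = (0.1400, 0.0900, 0.0100)
v₁ − v₀ = (-0.02800000, 0.00480000, -0.00400000)
m·(v₁−v₀)/dt = (-3.5000, 0.6000, -0.5000)

F = (-3.5000, 0.6000, -0.5000)
τ = (0.1400, 0.0900, 0.0100)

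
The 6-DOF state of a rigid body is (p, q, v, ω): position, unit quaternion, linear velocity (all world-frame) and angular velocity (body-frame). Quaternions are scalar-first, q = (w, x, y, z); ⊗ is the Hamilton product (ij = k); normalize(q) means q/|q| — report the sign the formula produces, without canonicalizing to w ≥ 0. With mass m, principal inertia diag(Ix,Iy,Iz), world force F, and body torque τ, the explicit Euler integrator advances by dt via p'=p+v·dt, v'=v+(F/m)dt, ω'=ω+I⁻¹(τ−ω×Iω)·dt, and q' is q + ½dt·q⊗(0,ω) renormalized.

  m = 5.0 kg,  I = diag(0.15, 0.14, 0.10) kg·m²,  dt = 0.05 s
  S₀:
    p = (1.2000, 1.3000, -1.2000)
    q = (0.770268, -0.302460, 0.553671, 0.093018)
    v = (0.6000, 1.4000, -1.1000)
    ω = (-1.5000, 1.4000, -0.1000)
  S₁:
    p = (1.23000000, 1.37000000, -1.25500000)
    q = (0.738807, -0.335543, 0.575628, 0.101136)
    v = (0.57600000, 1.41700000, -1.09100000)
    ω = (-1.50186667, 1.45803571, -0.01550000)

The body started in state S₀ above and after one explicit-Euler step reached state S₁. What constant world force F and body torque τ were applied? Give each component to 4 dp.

rate change Δω = (-0.00186667, 0.05803571, 0.08450000)
precession coupling = (0.0056, 0.0075, 0.0210)
τ = I·(Δω/dt) + ω₀×(Iω₀) = (0.0000, 0.1700, 0.1900)
v₁ − v₀ = (-0.02400000, 0.01700000, 0.00900000)
applied force F = (-2.4000, 1.7000, 0.9000)

F = (-2.4000, 1.7000, 0.9000)
τ = (0.0000, 0.1700, 0.1900)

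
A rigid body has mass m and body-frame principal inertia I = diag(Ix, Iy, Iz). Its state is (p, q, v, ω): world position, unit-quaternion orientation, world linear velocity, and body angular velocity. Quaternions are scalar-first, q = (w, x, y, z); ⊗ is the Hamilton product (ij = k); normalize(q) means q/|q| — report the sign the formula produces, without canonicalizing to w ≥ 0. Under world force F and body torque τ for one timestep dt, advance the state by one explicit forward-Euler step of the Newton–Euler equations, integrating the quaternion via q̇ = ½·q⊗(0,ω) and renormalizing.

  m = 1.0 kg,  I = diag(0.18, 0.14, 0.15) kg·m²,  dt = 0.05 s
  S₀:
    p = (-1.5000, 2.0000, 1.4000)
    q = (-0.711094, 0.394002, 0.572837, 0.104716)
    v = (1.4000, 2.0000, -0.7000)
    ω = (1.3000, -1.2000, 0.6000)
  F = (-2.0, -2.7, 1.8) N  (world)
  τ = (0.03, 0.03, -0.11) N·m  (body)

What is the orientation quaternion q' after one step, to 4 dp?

Hamilton product q⊗(0,ω) = (0.1123722, -0.4550608, 0.7530424, -1.6441469)
q + ½dt·q⊗(0,ω), renormalized = (-0.7075, 0.3822, 0.5910, 0.0635)

q' = (-0.7075, 0.3822, 0.5910, 0.0635)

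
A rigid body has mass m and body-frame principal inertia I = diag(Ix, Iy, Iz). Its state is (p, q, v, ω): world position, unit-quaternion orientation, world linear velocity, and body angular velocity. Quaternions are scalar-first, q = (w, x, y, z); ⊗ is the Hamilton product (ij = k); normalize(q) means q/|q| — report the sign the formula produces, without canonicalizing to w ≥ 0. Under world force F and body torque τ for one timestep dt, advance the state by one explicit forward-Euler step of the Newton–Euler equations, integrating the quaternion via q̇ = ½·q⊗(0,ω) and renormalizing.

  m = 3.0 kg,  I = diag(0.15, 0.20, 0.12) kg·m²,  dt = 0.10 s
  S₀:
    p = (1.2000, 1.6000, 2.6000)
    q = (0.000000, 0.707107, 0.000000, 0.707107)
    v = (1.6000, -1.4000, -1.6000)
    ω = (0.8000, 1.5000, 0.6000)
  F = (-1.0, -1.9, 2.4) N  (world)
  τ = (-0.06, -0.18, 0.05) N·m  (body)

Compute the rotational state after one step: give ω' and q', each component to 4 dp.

gyro term ω×Iω = (-0.0720, 0.0144, 0.0600)
α = I⁻¹(τ − ω×Iω) = (0.0800, -0.9720, -0.0833)
new body rate ω' = (0.8080, 1.4028, 0.5917)
q⊗(0,ω) = (-0.9899498, -1.0606605, 0.1414214, 1.0606605)
updated quaternion q' = (-0.0493, 0.6514, 0.0070, 0.7571)

ω' = (0.8080, 1.4028, 0.5917)
q' = (-0.0493, 0.6514, 0.0070, 0.7571)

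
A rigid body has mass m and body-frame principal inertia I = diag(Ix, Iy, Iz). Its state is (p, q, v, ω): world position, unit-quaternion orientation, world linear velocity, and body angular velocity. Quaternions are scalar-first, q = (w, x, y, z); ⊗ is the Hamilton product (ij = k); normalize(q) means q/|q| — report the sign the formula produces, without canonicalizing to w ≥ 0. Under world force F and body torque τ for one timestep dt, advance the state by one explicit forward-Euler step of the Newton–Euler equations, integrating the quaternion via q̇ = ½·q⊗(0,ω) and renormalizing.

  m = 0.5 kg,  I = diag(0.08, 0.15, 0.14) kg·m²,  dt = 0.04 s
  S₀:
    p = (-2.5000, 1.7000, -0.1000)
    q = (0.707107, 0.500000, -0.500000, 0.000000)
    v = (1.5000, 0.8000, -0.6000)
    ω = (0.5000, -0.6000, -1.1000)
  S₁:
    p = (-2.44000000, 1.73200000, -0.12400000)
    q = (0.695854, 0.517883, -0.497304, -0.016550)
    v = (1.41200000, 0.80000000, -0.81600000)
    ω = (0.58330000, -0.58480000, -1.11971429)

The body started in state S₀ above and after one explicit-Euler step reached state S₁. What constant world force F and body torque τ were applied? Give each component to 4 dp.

rate change Δω = (0.08330000, 0.01520000, -0.01971429)
τ = I·(Δω/dt) + ω₀×(Iω₀) = (0.1600, 0.0900, -0.0900)
v₁ − v₀ = (-0.08800000, 0.00000000, -0.21600000)
F = m·Δv/dt = (-1.1000, 0.0000, -2.7000)

F = (-1.1000, 0.0000, -2.7000)
τ = (0.1600, 0.0900, -0.0900)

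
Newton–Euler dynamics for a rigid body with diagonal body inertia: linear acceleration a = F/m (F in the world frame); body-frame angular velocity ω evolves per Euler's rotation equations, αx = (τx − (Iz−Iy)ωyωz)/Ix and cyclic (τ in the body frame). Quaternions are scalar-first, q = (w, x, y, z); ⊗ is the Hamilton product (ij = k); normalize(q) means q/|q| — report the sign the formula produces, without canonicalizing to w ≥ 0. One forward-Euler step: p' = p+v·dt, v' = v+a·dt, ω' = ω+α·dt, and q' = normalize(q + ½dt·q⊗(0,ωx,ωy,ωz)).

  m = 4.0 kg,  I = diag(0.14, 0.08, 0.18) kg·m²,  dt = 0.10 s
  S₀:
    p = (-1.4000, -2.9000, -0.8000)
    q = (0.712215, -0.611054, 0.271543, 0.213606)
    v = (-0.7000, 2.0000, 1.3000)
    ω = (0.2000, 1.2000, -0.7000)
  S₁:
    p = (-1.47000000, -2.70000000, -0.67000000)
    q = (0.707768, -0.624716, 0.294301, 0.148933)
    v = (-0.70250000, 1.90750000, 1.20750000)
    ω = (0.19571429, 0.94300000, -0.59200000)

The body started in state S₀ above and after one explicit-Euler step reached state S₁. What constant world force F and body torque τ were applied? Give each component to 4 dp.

ω₁ − ω₀ = (-0.00428571, -0.25700000, 0.10800000)
precession coupling = (-0.0840, 0.0056, -0.0144)
I·α + gyro = (-0.0900, -0.2000, 0.1800)
Δv = v₁−v₀ = (-0.00250000, -0.09250000, -0.09250000)
m·(v₁−v₀)/dt = (-0.1000, -3.7000, -3.7000)

F = (-0.1000, -3.7000, -3.7000)
τ = (-0.0900, -0.2000, 0.1800)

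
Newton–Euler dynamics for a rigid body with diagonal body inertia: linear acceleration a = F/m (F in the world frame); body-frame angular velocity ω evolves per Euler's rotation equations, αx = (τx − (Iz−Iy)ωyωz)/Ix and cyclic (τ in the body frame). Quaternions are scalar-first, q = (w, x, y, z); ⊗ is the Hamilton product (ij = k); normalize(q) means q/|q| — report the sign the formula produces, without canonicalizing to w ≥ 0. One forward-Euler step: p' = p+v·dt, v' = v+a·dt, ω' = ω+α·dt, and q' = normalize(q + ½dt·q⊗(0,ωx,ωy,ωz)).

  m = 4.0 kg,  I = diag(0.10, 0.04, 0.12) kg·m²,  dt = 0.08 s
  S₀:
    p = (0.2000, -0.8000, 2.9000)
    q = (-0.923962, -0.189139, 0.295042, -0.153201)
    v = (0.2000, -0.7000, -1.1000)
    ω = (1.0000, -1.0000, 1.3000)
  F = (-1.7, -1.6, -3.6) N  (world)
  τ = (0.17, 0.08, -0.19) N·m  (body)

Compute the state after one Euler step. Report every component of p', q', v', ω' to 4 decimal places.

p' = (0.2160, -0.8560, 2.8120)
q' = (-0.8940, -0.2162, 0.3347, -0.2049)
v' = (0.1660, -0.7320, -1.1720)
ω' = (1.2192, -0.7880, 1.1333)

angular accel α = (2.7400, 2.6500, -2.0833)
new body rate ω' = (1.2192, -0.7880, 1.1333)
q⊗(0,ω) = (0.6833423, -0.6936084, 1.0166417, -1.3070536)
q' = normalize(q + ½dt·q⊗(0,ω)) = (-0.8940, -0.2162, 0.3347, -0.2049)
p + v·dt = (0.2160, -0.8560, 2.8120)
v' = v + a·dt = (0.1660, -0.7320, -1.1720)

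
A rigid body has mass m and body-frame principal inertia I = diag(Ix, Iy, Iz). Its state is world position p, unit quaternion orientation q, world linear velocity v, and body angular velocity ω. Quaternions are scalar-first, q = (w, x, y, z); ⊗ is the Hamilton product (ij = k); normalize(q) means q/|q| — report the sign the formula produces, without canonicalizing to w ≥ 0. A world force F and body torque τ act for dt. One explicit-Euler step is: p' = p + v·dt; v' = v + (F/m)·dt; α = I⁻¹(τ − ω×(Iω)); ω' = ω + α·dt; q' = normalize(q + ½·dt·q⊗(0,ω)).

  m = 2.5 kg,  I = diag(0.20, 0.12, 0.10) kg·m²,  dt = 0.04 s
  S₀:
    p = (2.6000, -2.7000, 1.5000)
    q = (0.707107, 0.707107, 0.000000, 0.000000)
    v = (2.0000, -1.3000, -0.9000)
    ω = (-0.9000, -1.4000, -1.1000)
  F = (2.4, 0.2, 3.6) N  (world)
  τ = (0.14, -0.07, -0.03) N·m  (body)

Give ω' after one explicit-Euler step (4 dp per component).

ω' = (-0.8658, -1.4563, -1.0717)

ω×(Iω) gyroscopic = (-0.0308, 0.0990, -0.1008)
(τ − ω×Iω)/I = (0.8540, -1.4083, 0.7080)
new body rate ω' = (-0.8658, -1.4563, -1.0717)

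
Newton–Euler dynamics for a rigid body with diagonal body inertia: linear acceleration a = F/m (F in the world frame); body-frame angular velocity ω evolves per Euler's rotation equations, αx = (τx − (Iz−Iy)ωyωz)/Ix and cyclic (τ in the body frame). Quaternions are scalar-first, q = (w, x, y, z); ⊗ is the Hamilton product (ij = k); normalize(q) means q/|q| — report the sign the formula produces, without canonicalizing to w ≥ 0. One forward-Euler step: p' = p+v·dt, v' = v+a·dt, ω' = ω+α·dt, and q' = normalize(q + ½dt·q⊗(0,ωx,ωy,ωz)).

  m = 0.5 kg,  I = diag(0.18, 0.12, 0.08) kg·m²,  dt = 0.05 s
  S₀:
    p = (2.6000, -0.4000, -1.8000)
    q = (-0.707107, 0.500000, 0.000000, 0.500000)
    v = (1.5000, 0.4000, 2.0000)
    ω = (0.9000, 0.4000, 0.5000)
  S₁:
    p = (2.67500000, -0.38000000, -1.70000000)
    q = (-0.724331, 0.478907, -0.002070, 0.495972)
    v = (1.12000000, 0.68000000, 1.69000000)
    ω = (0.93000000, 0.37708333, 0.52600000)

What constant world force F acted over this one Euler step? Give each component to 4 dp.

Δv = v₁−v₀ = (-0.38000000, 0.28000000, -0.31000000)
applied force F = (-3.8000, 2.8000, -3.1000)

F = (-3.8000, 2.8000, -3.1000)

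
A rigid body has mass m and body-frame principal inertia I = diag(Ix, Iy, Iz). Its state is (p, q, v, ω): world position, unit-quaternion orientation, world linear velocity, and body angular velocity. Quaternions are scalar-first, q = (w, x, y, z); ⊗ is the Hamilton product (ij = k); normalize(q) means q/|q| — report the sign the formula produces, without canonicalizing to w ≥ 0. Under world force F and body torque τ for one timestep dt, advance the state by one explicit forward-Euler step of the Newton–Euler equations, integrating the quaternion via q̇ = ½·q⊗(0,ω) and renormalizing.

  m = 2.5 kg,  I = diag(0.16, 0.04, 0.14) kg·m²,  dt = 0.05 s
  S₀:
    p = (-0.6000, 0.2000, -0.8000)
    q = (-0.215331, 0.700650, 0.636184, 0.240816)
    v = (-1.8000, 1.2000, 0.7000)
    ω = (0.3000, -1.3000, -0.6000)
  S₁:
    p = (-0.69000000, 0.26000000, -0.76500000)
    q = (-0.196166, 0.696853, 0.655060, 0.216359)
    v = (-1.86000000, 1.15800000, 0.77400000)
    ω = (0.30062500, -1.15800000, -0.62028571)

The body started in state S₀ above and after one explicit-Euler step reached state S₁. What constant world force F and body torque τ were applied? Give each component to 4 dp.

F = (-3.0000, -2.1000, 3.7000)
τ = (0.0800, 0.1100, -0.0100)

velocity change Δv = (-0.06000000, -0.04200000, 0.07400000)
F = m·Δv/dt = (-3.0000, -2.1000, 3.7000)
Δω = ω₁−ω₀ = (0.00062500, 0.14200000, -0.02028571)
ω₀×(Iω₀) = (0.0780, -0.0036, 0.0468)
τ = I·(Δω/dt) + ω₀×(Iω₀) = (0.0800, 0.1100, -0.0100)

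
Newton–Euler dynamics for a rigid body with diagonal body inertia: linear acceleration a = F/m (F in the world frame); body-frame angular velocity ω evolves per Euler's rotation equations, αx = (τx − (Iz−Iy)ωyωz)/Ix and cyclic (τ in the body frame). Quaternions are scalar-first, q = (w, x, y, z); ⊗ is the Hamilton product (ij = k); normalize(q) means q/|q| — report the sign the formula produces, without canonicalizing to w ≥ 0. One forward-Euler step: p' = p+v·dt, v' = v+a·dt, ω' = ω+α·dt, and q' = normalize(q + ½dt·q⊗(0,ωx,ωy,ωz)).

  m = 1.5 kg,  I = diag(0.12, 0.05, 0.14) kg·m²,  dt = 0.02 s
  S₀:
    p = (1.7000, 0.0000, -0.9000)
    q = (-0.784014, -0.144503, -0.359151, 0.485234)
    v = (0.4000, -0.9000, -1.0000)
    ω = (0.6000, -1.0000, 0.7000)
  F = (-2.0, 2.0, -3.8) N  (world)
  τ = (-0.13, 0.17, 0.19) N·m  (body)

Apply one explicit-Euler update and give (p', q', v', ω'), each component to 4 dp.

gyro term ω×Iω = (-0.0630, -0.0084, 0.0420)
α = I⁻¹(τ − ω×Iω) = (-0.5583, 3.5680, 1.0571)
new body rate ω' = (0.5888, -0.9286, 0.7211)
q⊗(0,ω) = (-0.6121130, -0.2365801, 1.1763065, -0.1888162)
q' = normalize(q + ½dt·q⊗(0,ω)) = (-0.7901, -0.1469, -0.3474, 0.4833)
a = F/m = (-1.3333, 1.3333, -2.5333)
p' = p + v·dt = (1.7080, -0.0180, -0.9200)
new velocity v' = (0.3733, -0.8733, -1.0507)

p' = (1.7080, -0.0180, -0.9200)
q' = (-0.7901, -0.1469, -0.3474, 0.4833)
v' = (0.3733, -0.8733, -1.0507)
ω' = (0.5888, -0.9286, 0.7211)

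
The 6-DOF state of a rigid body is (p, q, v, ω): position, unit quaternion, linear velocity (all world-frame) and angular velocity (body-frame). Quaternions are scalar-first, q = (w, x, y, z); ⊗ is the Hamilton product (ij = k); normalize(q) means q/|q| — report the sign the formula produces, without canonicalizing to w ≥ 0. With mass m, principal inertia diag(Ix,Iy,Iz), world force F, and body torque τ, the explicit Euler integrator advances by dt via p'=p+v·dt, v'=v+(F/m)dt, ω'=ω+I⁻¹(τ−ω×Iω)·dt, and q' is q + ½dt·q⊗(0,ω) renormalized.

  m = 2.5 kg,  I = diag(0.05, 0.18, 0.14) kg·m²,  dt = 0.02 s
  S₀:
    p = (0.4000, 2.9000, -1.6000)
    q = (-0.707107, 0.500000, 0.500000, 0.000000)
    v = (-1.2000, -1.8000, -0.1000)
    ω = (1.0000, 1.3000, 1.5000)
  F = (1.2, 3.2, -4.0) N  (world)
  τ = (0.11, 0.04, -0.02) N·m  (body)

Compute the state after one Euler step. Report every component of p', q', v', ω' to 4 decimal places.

a = (0.4800, 1.2800, -1.6000)
new position p' = (0.3760, 2.8640, -1.6020)
v + (F/m)dt = (-1.1904, -1.7744, -0.1320)
ω×(Iω) gyroscopic = (-0.0780, -0.1350, 0.1690)
α = I⁻¹(τ − ω×Iω) = (3.7600, 0.9722, -1.3500)
new body rate ω' = (1.0752, 1.3194, 1.4730)
2q̇ = q⊗(0,ω) = (-1.1500000, 0.0428930, -1.6692391, -0.9106605)
q + ½dt·q⊗(0,ω), renormalized = (-0.7184, 0.5003, 0.4832, -0.0091)

p' = (0.3760, 2.8640, -1.6020)
q' = (-0.7184, 0.5003, 0.4832, -0.0091)
v' = (-1.1904, -1.7744, -0.1320)
ω' = (1.0752, 1.3194, 1.4730)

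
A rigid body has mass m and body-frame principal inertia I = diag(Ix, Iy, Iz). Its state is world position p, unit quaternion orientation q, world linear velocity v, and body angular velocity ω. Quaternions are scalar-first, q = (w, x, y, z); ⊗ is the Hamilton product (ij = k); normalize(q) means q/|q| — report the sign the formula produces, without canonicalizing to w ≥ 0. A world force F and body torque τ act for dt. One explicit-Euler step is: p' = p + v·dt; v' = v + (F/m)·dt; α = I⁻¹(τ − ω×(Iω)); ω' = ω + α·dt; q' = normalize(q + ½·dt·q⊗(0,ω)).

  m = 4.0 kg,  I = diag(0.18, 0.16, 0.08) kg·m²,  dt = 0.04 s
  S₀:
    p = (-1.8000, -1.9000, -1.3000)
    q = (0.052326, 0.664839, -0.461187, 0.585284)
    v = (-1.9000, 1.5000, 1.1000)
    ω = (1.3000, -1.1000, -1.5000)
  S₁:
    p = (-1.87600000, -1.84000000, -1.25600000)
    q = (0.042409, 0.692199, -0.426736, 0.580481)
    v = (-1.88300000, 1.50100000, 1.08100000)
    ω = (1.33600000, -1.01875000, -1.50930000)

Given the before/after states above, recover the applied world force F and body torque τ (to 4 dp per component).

velocity change Δv = (0.01700000, 0.00100000, -0.01900000)
m·(v₁−v₀)/dt = (1.7000, 0.1000, -1.9000)
ω₁ − ω₀ = (0.03600000, 0.08125000, -0.00930000)
gyro term ω₀×Iω₀ = (-0.1320, -0.1950, 0.0286)
I·α + gyro = (0.0300, 0.1300, 0.0100)

F = (1.7000, 0.1000, -1.9000)
τ = (0.0300, 0.1300, 0.0100)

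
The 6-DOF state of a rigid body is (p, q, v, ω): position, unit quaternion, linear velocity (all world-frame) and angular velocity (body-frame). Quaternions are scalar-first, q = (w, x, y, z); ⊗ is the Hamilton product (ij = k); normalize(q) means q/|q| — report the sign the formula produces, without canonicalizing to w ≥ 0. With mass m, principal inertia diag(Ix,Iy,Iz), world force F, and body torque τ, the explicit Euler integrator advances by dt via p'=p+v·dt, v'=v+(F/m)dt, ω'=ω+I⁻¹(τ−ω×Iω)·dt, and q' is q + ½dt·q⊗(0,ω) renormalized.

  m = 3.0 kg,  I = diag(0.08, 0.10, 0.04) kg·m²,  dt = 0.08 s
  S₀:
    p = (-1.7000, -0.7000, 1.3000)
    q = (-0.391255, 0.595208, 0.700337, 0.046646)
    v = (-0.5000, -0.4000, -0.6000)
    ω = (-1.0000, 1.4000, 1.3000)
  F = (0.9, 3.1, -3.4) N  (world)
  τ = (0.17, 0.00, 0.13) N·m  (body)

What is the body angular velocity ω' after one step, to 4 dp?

ω' = (-0.7208, 1.4416, 1.6160)

angular accel α = (3.4900, 0.5200, 3.9500)
ω' = ω + α·dt = (-0.7208, 1.4416, 1.6160)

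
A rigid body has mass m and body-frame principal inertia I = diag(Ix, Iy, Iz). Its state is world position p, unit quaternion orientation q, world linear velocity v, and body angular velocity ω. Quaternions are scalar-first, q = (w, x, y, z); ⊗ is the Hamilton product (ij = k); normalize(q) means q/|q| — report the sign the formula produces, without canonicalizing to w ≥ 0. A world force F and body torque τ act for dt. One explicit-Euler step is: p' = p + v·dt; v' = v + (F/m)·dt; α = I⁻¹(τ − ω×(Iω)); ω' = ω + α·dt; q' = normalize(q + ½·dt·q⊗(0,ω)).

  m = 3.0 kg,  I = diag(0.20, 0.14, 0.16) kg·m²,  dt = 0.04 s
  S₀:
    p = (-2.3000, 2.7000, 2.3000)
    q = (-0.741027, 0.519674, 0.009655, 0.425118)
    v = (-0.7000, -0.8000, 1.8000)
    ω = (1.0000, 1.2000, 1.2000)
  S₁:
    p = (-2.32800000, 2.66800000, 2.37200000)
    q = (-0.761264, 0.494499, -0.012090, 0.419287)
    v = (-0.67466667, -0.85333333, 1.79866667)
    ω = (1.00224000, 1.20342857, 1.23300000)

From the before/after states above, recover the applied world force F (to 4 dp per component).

Δv = v₁−v₀ = (0.02533333, -0.05333333, -0.00133333)
m·(v₁−v₀)/dt = (1.9000, -4.0000, -0.1000)

F = (1.9000, -4.0000, -0.1000)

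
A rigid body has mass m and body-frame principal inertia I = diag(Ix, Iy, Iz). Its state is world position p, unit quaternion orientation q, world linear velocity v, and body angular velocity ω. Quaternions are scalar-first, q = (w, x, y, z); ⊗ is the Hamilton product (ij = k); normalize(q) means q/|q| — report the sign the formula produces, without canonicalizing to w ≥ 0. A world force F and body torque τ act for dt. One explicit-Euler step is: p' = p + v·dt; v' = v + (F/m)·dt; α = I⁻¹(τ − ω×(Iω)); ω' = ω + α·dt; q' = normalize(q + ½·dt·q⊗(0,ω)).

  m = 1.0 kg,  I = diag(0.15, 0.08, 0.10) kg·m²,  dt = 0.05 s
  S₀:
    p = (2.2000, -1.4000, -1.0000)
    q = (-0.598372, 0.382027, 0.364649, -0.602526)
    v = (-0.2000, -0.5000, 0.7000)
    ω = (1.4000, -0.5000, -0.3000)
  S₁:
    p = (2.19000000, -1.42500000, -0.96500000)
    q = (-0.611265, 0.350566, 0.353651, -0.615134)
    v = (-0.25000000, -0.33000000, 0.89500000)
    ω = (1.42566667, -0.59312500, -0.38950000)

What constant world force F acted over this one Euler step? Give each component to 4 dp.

F = (-1.0000, 3.4000, 3.9000)

velocity change Δv = (-0.05000000, 0.17000000, 0.19500000)
applied force F = (-1.0000, 3.4000, 3.9000)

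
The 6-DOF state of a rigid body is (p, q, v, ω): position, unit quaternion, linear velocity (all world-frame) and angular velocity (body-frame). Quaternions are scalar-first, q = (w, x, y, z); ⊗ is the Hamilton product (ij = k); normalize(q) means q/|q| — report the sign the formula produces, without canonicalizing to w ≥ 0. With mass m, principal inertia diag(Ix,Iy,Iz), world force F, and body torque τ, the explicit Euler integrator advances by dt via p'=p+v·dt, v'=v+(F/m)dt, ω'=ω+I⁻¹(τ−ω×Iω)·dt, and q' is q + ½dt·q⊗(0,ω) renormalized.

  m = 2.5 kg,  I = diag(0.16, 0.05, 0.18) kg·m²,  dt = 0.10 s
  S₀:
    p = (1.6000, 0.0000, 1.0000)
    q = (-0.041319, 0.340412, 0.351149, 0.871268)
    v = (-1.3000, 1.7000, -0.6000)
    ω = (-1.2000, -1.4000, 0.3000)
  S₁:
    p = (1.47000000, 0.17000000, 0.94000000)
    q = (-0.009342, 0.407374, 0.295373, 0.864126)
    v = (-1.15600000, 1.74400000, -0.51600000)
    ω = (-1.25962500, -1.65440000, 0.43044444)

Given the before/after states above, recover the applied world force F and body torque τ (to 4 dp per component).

ω₁ − ω₀ = (-0.05962500, -0.25440000, 0.13044444)
precession coupling = (-0.0546, 0.0072, -0.1848)
τ = I·(Δω/dt) + ω₀×(Iω₀) = (-0.1500, -0.1200, 0.0500)
velocity change Δv = (0.14400000, 0.04400000, 0.08400000)
m·(v₁−v₀)/dt = (3.6000, 1.1000, 2.1000)

F = (3.6000, 1.1000, 2.1000)
τ = (-0.1500, -0.1200, 0.0500)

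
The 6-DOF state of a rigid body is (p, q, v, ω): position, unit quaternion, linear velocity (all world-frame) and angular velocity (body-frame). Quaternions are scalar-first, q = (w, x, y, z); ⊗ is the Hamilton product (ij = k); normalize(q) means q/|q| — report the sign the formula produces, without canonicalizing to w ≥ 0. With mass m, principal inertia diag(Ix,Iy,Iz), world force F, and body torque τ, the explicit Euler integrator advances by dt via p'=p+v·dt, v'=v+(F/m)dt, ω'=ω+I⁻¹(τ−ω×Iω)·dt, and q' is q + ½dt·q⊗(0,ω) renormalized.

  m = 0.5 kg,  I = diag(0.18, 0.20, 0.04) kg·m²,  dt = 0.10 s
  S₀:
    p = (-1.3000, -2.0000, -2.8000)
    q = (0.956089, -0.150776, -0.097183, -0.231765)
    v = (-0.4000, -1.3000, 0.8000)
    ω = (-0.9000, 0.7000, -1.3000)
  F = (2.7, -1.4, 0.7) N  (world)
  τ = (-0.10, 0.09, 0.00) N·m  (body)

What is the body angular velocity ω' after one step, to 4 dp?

α = I⁻¹(τ − ω×Iω) = (-1.3644, -0.3690, 0.3150)
ω + α·dt = (-1.0364, 0.6631, -1.2685)

ω' = (-1.0364, 0.6631, -1.2685)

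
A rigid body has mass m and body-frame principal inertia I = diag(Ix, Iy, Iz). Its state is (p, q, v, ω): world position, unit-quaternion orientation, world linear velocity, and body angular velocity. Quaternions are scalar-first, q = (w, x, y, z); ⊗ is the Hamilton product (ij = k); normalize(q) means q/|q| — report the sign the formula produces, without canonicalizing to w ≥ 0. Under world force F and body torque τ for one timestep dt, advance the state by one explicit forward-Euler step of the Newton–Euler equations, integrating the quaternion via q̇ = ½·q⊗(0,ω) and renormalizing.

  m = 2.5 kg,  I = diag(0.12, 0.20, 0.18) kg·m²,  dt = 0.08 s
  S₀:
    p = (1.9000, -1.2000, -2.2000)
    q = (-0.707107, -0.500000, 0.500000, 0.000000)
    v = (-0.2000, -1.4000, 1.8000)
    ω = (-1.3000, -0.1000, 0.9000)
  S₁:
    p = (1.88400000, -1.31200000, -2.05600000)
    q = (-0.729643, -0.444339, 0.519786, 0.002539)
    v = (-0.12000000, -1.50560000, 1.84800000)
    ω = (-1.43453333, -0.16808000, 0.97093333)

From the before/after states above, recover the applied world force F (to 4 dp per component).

Δv = v₁−v₀ = (0.08000000, -0.10560000, 0.04800000)
F = m·Δv/dt = (2.5000, -3.3000, 1.5000)

F = (2.5000, -3.3000, 1.5000)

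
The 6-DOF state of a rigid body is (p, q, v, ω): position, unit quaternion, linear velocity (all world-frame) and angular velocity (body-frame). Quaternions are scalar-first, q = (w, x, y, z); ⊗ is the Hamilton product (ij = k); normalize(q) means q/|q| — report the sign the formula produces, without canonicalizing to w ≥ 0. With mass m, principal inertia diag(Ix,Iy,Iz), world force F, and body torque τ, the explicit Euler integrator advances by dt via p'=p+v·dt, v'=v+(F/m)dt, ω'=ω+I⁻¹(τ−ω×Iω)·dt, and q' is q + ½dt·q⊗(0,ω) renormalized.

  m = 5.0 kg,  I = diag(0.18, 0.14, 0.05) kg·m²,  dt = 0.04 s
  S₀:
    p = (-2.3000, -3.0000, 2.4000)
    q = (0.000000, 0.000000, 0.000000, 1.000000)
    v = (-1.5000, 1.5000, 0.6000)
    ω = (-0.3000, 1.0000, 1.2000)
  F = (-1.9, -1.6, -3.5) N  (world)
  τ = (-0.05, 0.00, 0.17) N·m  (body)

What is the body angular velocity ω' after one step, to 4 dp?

ω' = (-0.2871, 1.0134, 1.3264)

gyro term ω×Iω = (-0.1080, -0.0468, 0.0120)
(τ − ω×Iω)/I = (0.3222, 0.3343, 3.1600)
new body rate ω' = (-0.2871, 1.0134, 1.3264)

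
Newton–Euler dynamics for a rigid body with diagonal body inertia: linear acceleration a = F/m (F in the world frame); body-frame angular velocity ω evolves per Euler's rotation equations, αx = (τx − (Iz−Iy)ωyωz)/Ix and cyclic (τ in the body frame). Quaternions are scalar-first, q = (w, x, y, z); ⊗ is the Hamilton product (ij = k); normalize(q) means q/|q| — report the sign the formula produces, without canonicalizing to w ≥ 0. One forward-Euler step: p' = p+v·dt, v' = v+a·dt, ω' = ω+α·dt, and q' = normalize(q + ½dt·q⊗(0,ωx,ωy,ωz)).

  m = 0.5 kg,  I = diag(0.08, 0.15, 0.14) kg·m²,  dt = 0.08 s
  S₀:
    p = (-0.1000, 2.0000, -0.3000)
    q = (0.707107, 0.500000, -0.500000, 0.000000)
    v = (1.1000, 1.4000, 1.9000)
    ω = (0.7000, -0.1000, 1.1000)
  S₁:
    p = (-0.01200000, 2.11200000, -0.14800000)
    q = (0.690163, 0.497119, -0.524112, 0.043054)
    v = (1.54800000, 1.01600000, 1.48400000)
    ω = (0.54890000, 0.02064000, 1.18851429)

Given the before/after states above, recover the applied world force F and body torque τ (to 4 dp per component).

v₁ − v₀ = (0.44800000, -0.38400000, -0.41600000)
applied force F = (2.8000, -2.4000, -2.6000)
Δω = ω₁−ω₀ = (-0.15110000, 0.12064000, 0.08851429)
applied torque τ = (-0.1500, 0.1800, 0.1500)

F = (2.8000, -2.4000, -2.6000)
τ = (-0.1500, 0.1800, 0.1500)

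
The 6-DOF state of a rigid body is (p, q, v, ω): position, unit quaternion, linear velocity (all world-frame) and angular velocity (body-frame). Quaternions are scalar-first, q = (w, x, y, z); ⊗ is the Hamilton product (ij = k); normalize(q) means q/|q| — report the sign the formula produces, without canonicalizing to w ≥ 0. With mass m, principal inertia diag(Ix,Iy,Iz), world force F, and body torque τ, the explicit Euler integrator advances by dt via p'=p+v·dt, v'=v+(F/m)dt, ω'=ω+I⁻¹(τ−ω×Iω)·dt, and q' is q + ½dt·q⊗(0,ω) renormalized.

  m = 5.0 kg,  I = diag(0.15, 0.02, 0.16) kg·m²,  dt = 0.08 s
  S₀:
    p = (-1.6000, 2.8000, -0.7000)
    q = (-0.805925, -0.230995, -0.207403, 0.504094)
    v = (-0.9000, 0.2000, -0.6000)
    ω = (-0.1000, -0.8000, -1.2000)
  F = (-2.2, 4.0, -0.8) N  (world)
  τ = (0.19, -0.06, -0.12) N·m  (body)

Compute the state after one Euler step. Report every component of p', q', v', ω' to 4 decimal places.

p' = p + v·dt = (-1.6720, 2.8160, -0.7480)
v + (F/m)dt = (-0.9352, 0.2640, -0.6128)
ω×(Iω) gyroscopic = (0.1344, -0.0012, -0.0104)
α = I⁻¹(τ − ω×Iω) = (0.3707, -2.9400, -0.6850)
new body rate ω' = (-0.0703, -1.0352, -1.2548)
q⊗(0,ω) = (0.4158909, 0.7327513, 0.3171366, 1.1311657)
q + ½dt·q⊗(0,ω), renormalized = (-0.7880, -0.2013, -0.1944, 0.5484)

p' = (-1.6720, 2.8160, -0.7480)
q' = (-0.7880, -0.2013, -0.1944, 0.5484)
v' = (-0.9352, 0.2640, -0.6128)
ω' = (-0.0703, -1.0352, -1.2548)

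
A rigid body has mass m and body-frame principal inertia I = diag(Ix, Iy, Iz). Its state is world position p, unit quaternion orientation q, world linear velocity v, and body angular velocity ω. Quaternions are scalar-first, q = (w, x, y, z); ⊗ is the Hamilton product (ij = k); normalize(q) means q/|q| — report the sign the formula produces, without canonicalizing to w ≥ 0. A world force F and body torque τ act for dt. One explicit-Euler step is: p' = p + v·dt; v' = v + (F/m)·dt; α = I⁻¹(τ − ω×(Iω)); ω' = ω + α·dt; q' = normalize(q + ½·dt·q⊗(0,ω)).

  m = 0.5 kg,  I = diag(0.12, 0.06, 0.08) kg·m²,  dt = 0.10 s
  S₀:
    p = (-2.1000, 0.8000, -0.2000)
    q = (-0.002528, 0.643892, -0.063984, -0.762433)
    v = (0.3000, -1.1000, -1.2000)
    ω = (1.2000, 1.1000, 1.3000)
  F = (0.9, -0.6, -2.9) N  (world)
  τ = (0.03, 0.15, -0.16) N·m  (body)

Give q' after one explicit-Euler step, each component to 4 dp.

q⊗(0,ω) = (0.2888749, 0.7524635, -1.7547600, 0.7817756)
q + ½dt·q⊗(0,ω), renormalized = (0.0119, 0.6778, -0.1509, -0.7195)

q' = (0.0119, 0.6778, -0.1509, -0.7195)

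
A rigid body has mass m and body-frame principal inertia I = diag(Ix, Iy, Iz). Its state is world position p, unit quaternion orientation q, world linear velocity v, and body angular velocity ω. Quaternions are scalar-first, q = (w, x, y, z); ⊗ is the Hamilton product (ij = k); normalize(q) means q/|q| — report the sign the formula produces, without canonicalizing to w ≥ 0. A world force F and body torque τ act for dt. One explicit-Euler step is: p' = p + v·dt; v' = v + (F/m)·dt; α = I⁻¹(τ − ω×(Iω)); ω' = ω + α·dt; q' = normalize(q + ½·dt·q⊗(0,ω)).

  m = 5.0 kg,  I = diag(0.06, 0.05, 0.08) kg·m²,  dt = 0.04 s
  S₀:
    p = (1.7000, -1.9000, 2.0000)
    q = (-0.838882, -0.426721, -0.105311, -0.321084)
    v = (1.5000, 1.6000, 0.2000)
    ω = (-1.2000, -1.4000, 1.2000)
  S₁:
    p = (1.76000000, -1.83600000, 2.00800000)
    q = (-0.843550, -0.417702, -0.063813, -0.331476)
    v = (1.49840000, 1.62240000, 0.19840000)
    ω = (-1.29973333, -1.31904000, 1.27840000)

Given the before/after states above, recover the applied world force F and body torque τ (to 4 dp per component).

F = (-0.2000, 2.8000, -0.2000)
τ = (-0.2000, 0.1300, 0.1400)

Δv = v₁−v₀ = (-0.00160000, 0.02240000, -0.00160000)
m·(v₁−v₀)/dt = (-0.2000, 2.8000, -0.2000)
rate change Δω = (-0.09973333, 0.08096000, 0.07840000)
I·α + gyro = (-0.2000, 0.1300, 0.1400)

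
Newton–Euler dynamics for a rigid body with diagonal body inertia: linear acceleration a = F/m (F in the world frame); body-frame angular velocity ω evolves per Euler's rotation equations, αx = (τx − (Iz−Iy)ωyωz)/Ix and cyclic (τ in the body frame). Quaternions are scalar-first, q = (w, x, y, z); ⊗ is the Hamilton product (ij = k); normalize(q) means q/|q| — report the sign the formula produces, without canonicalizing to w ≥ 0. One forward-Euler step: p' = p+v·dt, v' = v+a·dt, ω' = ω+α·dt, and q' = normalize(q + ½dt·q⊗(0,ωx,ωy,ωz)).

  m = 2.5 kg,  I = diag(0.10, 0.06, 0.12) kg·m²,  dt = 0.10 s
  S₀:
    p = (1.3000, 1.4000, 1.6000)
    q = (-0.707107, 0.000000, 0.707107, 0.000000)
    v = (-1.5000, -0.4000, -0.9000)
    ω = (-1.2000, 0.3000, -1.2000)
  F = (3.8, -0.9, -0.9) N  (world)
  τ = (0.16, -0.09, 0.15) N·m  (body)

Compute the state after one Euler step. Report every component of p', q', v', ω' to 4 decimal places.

p' = (1.1500, 1.3600, 1.5100)
q' = (-0.7151, 0.0000, 0.6939, 0.0845)
v' = (-1.3480, -0.4360, -0.9360)
ω' = (-1.0184, 0.1980, -1.0870)

a = F/m = (1.5200, -0.3600, -0.3600)
new position p' = (1.1500, 1.3600, 1.5100)
v + (F/m)dt = (-1.3480, -0.4360, -0.9360)
precession coupling ω×(Iω) = (-0.0216, -0.0288, 0.0144)
angular accel α = (1.8160, -1.0200, 1.1300)
ω + α·dt = (-1.0184, 0.1980, -1.0870)
Hamilton product q⊗(0,ω) = (-0.2121321, 0.0000000, -0.2121321, 1.6970568)
q + ½dt·q⊗(0,ω), renormalized = (-0.7151, 0.0000, 0.6939, 0.0845)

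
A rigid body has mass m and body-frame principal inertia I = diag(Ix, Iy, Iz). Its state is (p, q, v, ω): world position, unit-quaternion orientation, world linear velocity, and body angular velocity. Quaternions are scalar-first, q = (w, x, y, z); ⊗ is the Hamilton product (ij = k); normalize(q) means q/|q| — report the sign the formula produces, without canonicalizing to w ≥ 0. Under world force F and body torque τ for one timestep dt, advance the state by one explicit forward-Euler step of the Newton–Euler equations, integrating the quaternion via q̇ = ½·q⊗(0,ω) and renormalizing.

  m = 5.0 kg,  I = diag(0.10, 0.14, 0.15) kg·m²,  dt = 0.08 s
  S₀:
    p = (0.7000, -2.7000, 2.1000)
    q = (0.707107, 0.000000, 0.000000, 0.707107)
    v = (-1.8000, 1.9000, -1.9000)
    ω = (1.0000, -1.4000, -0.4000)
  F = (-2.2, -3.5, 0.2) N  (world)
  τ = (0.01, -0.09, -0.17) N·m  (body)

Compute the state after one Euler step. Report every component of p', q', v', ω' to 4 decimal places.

angular accel α = (0.0440, -0.7857, -0.7600)
ω' = ω + α·dt = (1.0035, -1.4629, -0.4608)
2q̇ = q⊗(0,ω) = (0.2828428, 1.6970568, -0.2828428, -0.2828428)
updated quaternion q' = (0.7166, 0.0677, -0.0113, 0.6941)
linear accel F/m = (-0.4400, -0.7000, 0.0400)
new position p' = (0.5560, -2.5480, 1.9480)
v' = v + a·dt = (-1.8352, 1.8440, -1.8968)

p' = (0.5560, -2.5480, 1.9480)
q' = (0.7166, 0.0677, -0.0113, 0.6941)
v' = (-1.8352, 1.8440, -1.8968)
ω' = (1.0035, -1.4629, -0.4608)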